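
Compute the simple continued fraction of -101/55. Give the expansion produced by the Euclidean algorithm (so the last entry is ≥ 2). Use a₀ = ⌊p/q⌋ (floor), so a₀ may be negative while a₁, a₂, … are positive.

[-2; 6, 9]

-101 = -2*55 + 9
55 = 6*9 + 1
9 = 9*1 + 0  (stop)
So -101/55 = [-2; 6, 9].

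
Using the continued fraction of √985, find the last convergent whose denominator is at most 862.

25453/811

√985 = [31; 2, 1, 1, 2, 62, …] (period length 5).
Convergents:
  p_0/q_0 = 31/1
  p_1/q_1 = 63/2
  p_2/q_2 = 94/3
  p_3/q_3 = 157/5
  p_4/q_4 = 408/13
  p_5/q_5 = 25453/811
  p_6/q_6 = 51314/1635
q_5 = 811 ≤ 862 < 1635 = q_6, so the answer is 25453/811.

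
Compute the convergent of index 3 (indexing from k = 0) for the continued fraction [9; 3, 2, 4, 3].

Using pₖ = aₖpₖ₋₁ + pₖ₋₂, qₖ = aₖqₖ₋₁ + qₖ₋₂ (with p₋₁=1, p₋₂=0, q₋₁=0, q₋₂=1):
  k=0: a=9, p=9, q=1
  k=1: a=3, p=28, q=3
  k=2: a=2, p=65, q=7
  k=3: a=4, p=288, q=31

288/31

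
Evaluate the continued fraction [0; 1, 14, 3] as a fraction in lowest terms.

43/46

Using pₖ = aₖpₖ₋₁ + pₖ₋₂ and qₖ = aₖqₖ₋₁ + qₖ₋₂:
  k=0: a=0, p=0, q=1
  k=1: a=1, p=1, q=1
  k=2: a=14, p=14, q=15
  k=3: a=3, p=43, q=46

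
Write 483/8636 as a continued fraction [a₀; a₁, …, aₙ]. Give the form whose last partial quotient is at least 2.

[0; 17, 1, 7, 3, 19]

483 = 0·8636 + 483
8636 = 17·483 + 425
483 = 1·425 + 58
425 = 7·58 + 19
58 = 3·19 + 1
19 = 19·1 + 0  (stop)
So 483/8636 = [0; 17, 1, 7, 3, 19].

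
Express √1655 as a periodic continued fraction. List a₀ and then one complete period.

a₀ = ⌊√1655⌋ = 40.
With m₀=0, d₀=1 and mₖ₊₁ = dₖaₖ − mₖ, dₖ₊₁ = (n − mₖ₊₁²)/dₖ, aₖ₊₁ = ⌊(a₀+mₖ₊₁)/dₖ₊₁⌋:
  k=1: m=40, d=55, a=1
  k=2: m=15, d=26, a=2
  k=3: m=37, d=11, a=7
  k=4: m=40, d=5, a=16
  k=5: m=40, d=11, a=7
  k=6: m=37, d=26, a=2
  k=7: m=15, d=55, a=1
  k=8: m=40, d=1, a=80
d=1 and a=2a₀=80 at k=8, so the next step gives (m, d) = (40, 55) again — its k=1 value — and the period has length 8.

[40; 1, 2, 7, 16, 7, 2, 1, 80]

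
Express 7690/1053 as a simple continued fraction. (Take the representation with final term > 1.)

[7; 3, 3, 3, 10, 3]

7690 = 7*1053 + 319
1053 = 3*319 + 96
319 = 3*96 + 31
96 = 3*31 + 3
31 = 10*3 + 1
3 = 3*1 + 0  (stop)
So 7690/1053 = [7; 3, 3, 3, 10, 3].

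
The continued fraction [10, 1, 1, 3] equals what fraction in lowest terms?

74/7

Using pₖ = aₖpₖ₋₁ + pₖ₋₂ and qₖ = aₖqₖ₋₁ + qₖ₋₂:
  k=0: a=10, p=10, q=1
  k=1: a=1, p=11, q=1
  k=2: a=1, p=21, q=2
  k=3: a=3, p=74, q=7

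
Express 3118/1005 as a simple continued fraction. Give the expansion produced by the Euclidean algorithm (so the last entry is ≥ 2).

3118 = 3×1005 + 103
1005 = 9×103 + 78
103 = 1×78 + 25
78 = 3×25 + 3
25 = 8×3 + 1
3 = 3×1 + 0  (stop)
So 3118/1005 = [3; 9, 1, 3, 8, 3].

[3; 9, 1, 3, 8, 3]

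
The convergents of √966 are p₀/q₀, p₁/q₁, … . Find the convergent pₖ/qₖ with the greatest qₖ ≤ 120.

√966 = [31; 12, 2, 2, 2, 12, 62, …] (period length 6).
Convergents:
  p_0/q_0 = 31/1
  p_1/q_1 = 373/12
  p_2/q_2 = 777/25
  p_3/q_3 = 1927/62
  p_4/q_4 = 4631/149
q_3 = 62 ≤ 120 < 149 = q_4, so the answer is 1927/62.

1927/62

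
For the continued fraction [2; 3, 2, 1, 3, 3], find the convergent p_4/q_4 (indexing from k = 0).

Using pₖ = aₖpₖ₋₁ + pₖ₋₂, qₖ = aₖqₖ₋₁ + qₖ₋₂ (with p₋₁=1, p₋₂=0, q₋₁=0, q₋₂=1):
  k=0: a=2, p=2, q=1
  k=1: a=3, p=7, q=3
  k=2: a=2, p=16, q=7
  k=3: a=1, p=23, q=10
  k=4: a=3, p=85, q=37

85/37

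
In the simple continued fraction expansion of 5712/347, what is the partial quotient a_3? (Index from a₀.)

1

5712 = 16·347 + 160   →  a_0 = 16
347 = 2·160 + 27   →  a_1 = 2
160 = 5·27 + 25   →  a_2 = 5
27 = 1·25 + 2   →  a_3 = 1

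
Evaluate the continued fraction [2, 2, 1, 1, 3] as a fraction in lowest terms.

Fold from the inside: start with 3/1.
  1 + 1/3 = 4/3
  1 + 3/4 = 7/4
  2 + 4/7 = 18/7
  2 + 7/18 = 43/18

43/18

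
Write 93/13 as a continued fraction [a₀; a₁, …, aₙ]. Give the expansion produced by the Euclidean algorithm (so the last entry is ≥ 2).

[7; 6, 2]

93 = 7×13 + 2
13 = 6×2 + 1
2 = 2×1 + 0  (stop)
So 93/13 = [7; 6, 2].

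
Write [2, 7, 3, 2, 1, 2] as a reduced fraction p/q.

421/197

Using pₖ = aₖpₖ₋₁ + pₖ₋₂ and qₖ = aₖqₖ₋₁ + qₖ₋₂:
  k=0: a=2, p=2, q=1
  k=1: a=7, p=15, q=7
  k=2: a=3, p=47, q=22
  k=3: a=2, p=109, q=51
  k=4: a=1, p=156, q=73
  k=5: a=2, p=421, q=197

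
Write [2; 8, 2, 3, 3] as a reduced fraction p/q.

411/194

Using pₖ = aₖpₖ₋₁ + pₖ₋₂ and qₖ = aₖqₖ₋₁ + qₖ₋₂:
  k=0: a=2, p=2, q=1
  k=1: a=8, p=17, q=8
  k=2: a=2, p=36, q=17
  k=3: a=3, p=125, q=59
  k=4: a=3, p=411, q=194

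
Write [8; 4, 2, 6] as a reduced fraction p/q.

477/58

Fold from the inside: start with 6/1.
  2 + 1/6 = 13/6
  4 + 6/13 = 58/13
  8 + 13/58 = 477/58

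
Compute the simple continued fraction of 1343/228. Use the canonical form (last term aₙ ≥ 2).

1343 = 5·228 + 203
228 = 1·203 + 25
203 = 8·25 + 3
25 = 8·3 + 1
3 = 3·1 + 0  (stop)
So 1343/228 = [5; 1, 8, 8, 3].

[5; 1, 8, 8, 3]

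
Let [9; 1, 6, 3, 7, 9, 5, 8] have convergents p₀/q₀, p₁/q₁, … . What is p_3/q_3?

217/22

Using pₖ = aₖpₖ₋₁ + pₖ₋₂, qₖ = aₖqₖ₋₁ + qₖ₋₂ (with p₋₁=1, p₋₂=0, q₋₁=0, q₋₂=1):
  k=0: a=9, p=9, q=1
  k=1: a=1, p=10, q=1
  k=2: a=6, p=69, q=7
  k=3: a=3, p=217, q=22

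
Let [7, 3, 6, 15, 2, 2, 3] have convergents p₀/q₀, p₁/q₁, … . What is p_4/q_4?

4353/595

Using pₖ = aₖpₖ₋₁ + pₖ₋₂, qₖ = aₖqₖ₋₁ + qₖ₋₂ (with p₋₁=1, p₋₂=0, q₋₁=0, q₋₂=1):
  k=0: a=7, p=7, q=1
  k=1: a=3, p=22, q=3
  k=2: a=6, p=139, q=19
  k=3: a=15, p=2107, q=288
  k=4: a=2, p=4353, q=595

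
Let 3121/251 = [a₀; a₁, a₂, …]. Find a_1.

3121 = 12·251 + 109   →  a_0 = 12
251 = 2·109 + 33   →  a_1 = 2

2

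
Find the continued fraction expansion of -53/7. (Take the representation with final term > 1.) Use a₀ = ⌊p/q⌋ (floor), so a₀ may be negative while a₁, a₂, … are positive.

-53 = -8×7 + 3
7 = 2×3 + 1
3 = 3×1 + 0  (stop)
So -53/7 = [-8; 2, 3].

[-8; 2, 3]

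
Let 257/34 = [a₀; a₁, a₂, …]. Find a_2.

257 = 7·34 + 19   →  a_0 = 7
34 = 1·19 + 15   →  a_1 = 1
19 = 1·15 + 4   →  a_2 = 1

1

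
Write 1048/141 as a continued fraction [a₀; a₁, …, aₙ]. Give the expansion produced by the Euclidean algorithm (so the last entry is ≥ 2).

1048 = 7×141 + 61
141 = 2×61 + 19
61 = 3×19 + 4
19 = 4×4 + 3
4 = 1×3 + 1
3 = 3×1 + 0  (stop)
So 1048/141 = [7; 2, 3, 4, 1, 3].

[7; 2, 3, 4, 1, 3]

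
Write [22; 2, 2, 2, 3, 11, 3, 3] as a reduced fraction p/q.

106537/4753

Using pₖ = aₖpₖ₋₁ + pₖ₋₂ and qₖ = aₖqₖ₋₁ + qₖ₋₂:
  k=0: a=22, p=22, q=1
  k=1: a=2, p=45, q=2
  k=2: a=2, p=112, q=5
  k=3: a=2, p=269, q=12
  k=4: a=3, p=919, q=41
  k=5: a=11, p=10378, q=463
  k=6: a=3, p=32053, q=1430
  k=7: a=3, p=106537, q=4753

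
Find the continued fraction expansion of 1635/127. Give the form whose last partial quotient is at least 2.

[12; 1, 6, 1, 15]

1635 = 12·127 + 111
127 = 1·111 + 16
111 = 6·16 + 15
16 = 1·15 + 1
15 = 15·1 + 0  (stop)
So 1635/127 = [12; 1, 6, 1, 15].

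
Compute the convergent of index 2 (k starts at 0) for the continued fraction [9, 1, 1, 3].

Using pₖ = aₖpₖ₋₁ + pₖ₋₂, qₖ = aₖqₖ₋₁ + qₖ₋₂ (with p₋₁=1, p₋₂=0, q₋₁=0, q₋₂=1):
  k=0: a=9, p=9, q=1
  k=1: a=1, p=10, q=1
  k=2: a=1, p=19, q=2

19/2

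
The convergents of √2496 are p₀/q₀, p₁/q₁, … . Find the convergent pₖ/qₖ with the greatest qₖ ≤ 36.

1249/25

√2496 = [49; 1, 23, 1, 98, …] (period length 4).
Convergents:
  p_0/q_0 = 49/1
  p_1/q_1 = 50/1
  p_2/q_2 = 1199/24
  p_3/q_3 = 1249/25
  p_4/q_4 = 123601/2474
q_3 = 25 ≤ 36 < 2474 = q_4, so the answer is 1249/25.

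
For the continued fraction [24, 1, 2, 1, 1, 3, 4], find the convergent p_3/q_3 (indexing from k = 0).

99/4

Using pₖ = aₖpₖ₋₁ + pₖ₋₂, qₖ = aₖqₖ₋₁ + qₖ₋₂ (with p₋₁=1, p₋₂=0, q₋₁=0, q₋₂=1):
  k=0: a=24, p=24, q=1
  k=1: a=1, p=25, q=1
  k=2: a=2, p=74, q=3
  k=3: a=1, p=99, q=4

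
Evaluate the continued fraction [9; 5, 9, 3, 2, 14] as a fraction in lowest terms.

Fold from the inside: start with 14/1.
  2 + 1/14 = 29/14
  3 + 14/29 = 101/29
  9 + 29/101 = 938/101
  5 + 101/938 = 4791/938
  9 + 938/4791 = 44057/4791

44057/4791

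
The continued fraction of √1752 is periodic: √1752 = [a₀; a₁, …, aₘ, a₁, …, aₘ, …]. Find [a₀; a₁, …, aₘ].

a₀ = ⌊√1752⌋ = 41.
With m₀=0, d₀=1 and mₖ₊₁ = dₖaₖ − mₖ, dₖ₊₁ = (n − mₖ₊₁²)/dₖ, aₖ₊₁ = ⌊(a₀+mₖ₊₁)/dₖ₊₁⌋:
  k=1: m=41, d=71, a=1
  k=2: m=30, d=12, a=5
  k=3: m=30, d=71, a=1
  k=4: m=41, d=1, a=82
d=1 and a=2a₀=82 at k=4, so the next step gives (m, d) = (41, 71) again — its k=1 value — and the period has length 4.

[41; 1, 5, 1, 82]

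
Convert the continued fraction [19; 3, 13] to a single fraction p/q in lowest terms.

773/40

Fold from the inside: start with 13/1.
  3 + 1/13 = 40/13
  19 + 13/40 = 773/40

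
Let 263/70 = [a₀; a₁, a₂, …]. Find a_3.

263 = 3·70 + 53   →  a_0 = 3
70 = 1·53 + 17   →  a_1 = 1
53 = 3·17 + 2   →  a_2 = 3
17 = 8·2 + 1   →  a_3 = 8

8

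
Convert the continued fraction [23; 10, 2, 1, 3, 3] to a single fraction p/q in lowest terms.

8615/373

Fold from the inside: start with 3/1.
  3 + 1/3 = 10/3
  1 + 3/10 = 13/10
  2 + 10/13 = 36/13
  10 + 13/36 = 373/36
  23 + 36/373 = 8615/373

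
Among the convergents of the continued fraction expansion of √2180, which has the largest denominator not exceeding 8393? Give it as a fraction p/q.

√2180 = [46; 1, 2, 4, 2, 1, 92, …] (period length 6).
Convergents:
  p_0/q_0 = 46/1
  p_1/q_1 = 47/1
  p_2/q_2 = 140/3
  p_3/q_3 = 607/13
  p_4/q_4 = 1354/29
  p_5/q_5 = 1961/42
  p_6/q_6 = 181766/3893
  p_7/q_7 = 183727/3935
  p_8/q_8 = 549220/11763
q_7 = 3935 ≤ 8393 < 11763 = q_8, so the answer is 183727/3935.

183727/3935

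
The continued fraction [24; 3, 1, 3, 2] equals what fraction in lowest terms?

825/34

Fold from the inside: start with 2/1.
  3 + 1/2 = 7/2
  1 + 2/7 = 9/7
  3 + 7/9 = 34/9
  24 + 9/34 = 825/34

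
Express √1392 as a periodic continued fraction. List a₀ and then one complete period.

a₀ = ⌊√1392⌋ = 37.
With m₀=0, d₀=1 and mₖ₊₁ = dₖaₖ − mₖ, dₖ₊₁ = (n − mₖ₊₁²)/dₖ, aₖ₊₁ = ⌊(a₀+mₖ₊₁)/dₖ₊₁⌋:
  k=1: m=37, d=23, a=3
  k=2: m=32, d=16, a=4
  k=3: m=32, d=23, a=3
  k=4: m=37, d=1, a=74
d=1 and a=2a₀=74 at k=4, so the next step gives (m, d) = (37, 23) again — its k=1 value — and the period has length 4.

[37; 3, 4, 3, 74]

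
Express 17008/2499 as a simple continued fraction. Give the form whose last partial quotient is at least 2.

[6; 1, 4, 6, 1, 1, 4, 8]

17008 = 6·2499 + 2014
2499 = 1·2014 + 485
2014 = 4·485 + 74
485 = 6·74 + 41
74 = 1·41 + 33
41 = 1·33 + 8
33 = 4·8 + 1
8 = 8·1 + 0  (stop)
So 17008/2499 = [6; 1, 4, 6, 1, 1, 4, 8].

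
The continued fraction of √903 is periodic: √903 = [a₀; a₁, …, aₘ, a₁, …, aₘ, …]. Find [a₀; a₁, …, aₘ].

a₀ = ⌊√903⌋ = 30.

[30; 20, 60]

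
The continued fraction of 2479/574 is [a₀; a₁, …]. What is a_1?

2479 = 4·574 + 183   →  a_0 = 4
574 = 3·183 + 25   →  a_1 = 3

3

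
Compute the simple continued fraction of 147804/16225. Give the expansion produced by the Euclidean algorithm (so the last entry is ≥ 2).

[9; 9, 8, 3, 5, 6, 2]

147804 = 9·16225 + 1779
16225 = 9·1779 + 214
1779 = 8·214 + 67
214 = 3·67 + 13
67 = 5·13 + 2
13 = 6·2 + 1
2 = 2·1 + 0  (stop)
So 147804/16225 = [9; 9, 8, 3, 5, 6, 2].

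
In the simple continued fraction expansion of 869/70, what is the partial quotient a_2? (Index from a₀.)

2

869 = 12·70 + 29   →  a_0 = 12
70 = 2·29 + 12   →  a_1 = 2
29 = 2·12 + 5   →  a_2 = 2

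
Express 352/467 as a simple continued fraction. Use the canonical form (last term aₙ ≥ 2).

352 = 0*467 + 352
467 = 1*352 + 115
352 = 3*115 + 7
115 = 16*7 + 3
7 = 2*3 + 1
3 = 3*1 + 0  (stop)
So 352/467 = [0; 1, 3, 16, 2, 3].

[0; 1, 3, 16, 2, 3]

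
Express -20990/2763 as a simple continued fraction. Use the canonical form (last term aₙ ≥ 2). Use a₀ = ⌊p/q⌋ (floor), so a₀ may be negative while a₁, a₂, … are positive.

-20990 = -8×2763 + 1114
2763 = 2×1114 + 535
1114 = 2×535 + 44
535 = 12×44 + 7
44 = 6×7 + 2
7 = 3×2 + 1
2 = 2×1 + 0  (stop)
So -20990/2763 = [-8; 2, 2, 12, 6, 3, 2].

[-8; 2, 2, 12, 6, 3, 2]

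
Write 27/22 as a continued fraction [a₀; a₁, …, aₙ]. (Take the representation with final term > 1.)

27 = 1·22 + 5
22 = 4·5 + 2
5 = 2·2 + 1
2 = 2·1 + 0  (stop)
So 27/22 = [1; 4, 2, 2].

[1; 4, 2, 2]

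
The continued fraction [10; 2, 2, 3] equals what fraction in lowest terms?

177/17

Using pₖ = aₖpₖ₋₁ + pₖ₋₂ and qₖ = aₖqₖ₋₁ + qₖ₋₂:
  k=0: a=10, p=10, q=1
  k=1: a=2, p=21, q=2
  k=2: a=2, p=52, q=5
  k=3: a=3, p=177, q=17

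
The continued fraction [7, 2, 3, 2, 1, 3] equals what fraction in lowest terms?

Using pₖ = aₖpₖ₋₁ + pₖ₋₂ and qₖ = aₖqₖ₋₁ + qₖ₋₂:
  k=0: a=7, p=7, q=1
  k=1: a=2, p=15, q=2
  k=2: a=3, p=52, q=7
  k=3: a=2, p=119, q=16
  k=4: a=1, p=171, q=23
  k=5: a=3, p=632, q=85

632/85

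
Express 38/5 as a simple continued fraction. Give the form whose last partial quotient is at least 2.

[7; 1, 1, 2]

38 = 7*5 + 3
5 = 1*3 + 2
3 = 1*2 + 1
2 = 2*1 + 0  (stop)
So 38/5 = [7; 1, 1, 2].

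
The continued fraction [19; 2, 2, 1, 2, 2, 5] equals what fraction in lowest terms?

4739/244

Fold from the inside: start with 5/1.
  2 + 1/5 = 11/5
  2 + 5/11 = 27/11
  1 + 11/27 = 38/27
  2 + 27/38 = 103/38
  2 + 38/103 = 244/103
  19 + 103/244 = 4739/244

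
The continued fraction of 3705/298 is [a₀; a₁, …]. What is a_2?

3705 = 12·298 + 129   →  a_0 = 12
298 = 2·129 + 40   →  a_1 = 2
129 = 3·40 + 9   →  a_2 = 3

3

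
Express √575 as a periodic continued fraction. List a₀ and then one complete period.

[23; 1, 46]

a₀ = ⌊√575⌋ = 23.
With m₀=0, d₀=1 and mₖ₊₁ = dₖaₖ − mₖ, dₖ₊₁ = (n − mₖ₊₁²)/dₖ, aₖ₊₁ = ⌊(a₀+mₖ₊₁)/dₖ₊₁⌋:
  k=1: m=23, d=46, a=1
  k=2: m=23, d=1, a=46
d=1 and a=2a₀=46 at k=2, so the next step gives (m, d) = (23, 46) again — its k=1 value — and the period has length 2.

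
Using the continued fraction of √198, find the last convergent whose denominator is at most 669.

5530/393

√198 = [14; 14, 28, …] (period length 2).
Convergents:
  p_0/q_0 = 14/1
  p_1/q_1 = 197/14
  p_2/q_2 = 5530/393
  p_3/q_3 = 77617/5516
q_2 = 393 ≤ 669 < 5516 = q_3, so the answer is 5530/393.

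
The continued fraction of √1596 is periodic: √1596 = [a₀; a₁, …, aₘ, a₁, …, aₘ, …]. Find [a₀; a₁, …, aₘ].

[39; 1, 18, 1, 78]

a₀ = ⌊√1596⌋ = 39.
With m₀=0, d₀=1 and mₖ₊₁ = dₖaₖ − mₖ, dₖ₊₁ = (n − mₖ₊₁²)/dₖ, aₖ₊₁ = ⌊(a₀+mₖ₊₁)/dₖ₊₁⌋:
  k=1: m=39, d=75, a=1
  k=2: m=36, d=4, a=18
  k=3: m=36, d=75, a=1
  k=4: m=39, d=1, a=78
d=1 and a=2a₀=78 at k=4, so the next step gives (m, d) = (39, 75) again — its k=1 value — and the period has length 4.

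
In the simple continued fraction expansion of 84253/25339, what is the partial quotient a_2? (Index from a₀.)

13

84253 = 3·25339 + 8236   →  a_0 = 3
25339 = 3·8236 + 631   →  a_1 = 3
8236 = 13·631 + 33   →  a_2 = 13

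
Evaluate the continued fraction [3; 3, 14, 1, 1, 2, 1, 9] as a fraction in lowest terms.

Using pₖ = aₖpₖ₋₁ + pₖ₋₂ and qₖ = aₖqₖ₋₁ + qₖ₋₂:
  k=0: a=3, p=3, q=1
  k=1: a=3, p=10, q=3
  k=2: a=14, p=143, q=43
  k=3: a=1, p=153, q=46
  k=4: a=1, p=296, q=89
  k=5: a=2, p=745, q=224
  k=6: a=1, p=1041, q=313
  k=7: a=9, p=10114, q=3041

10114/3041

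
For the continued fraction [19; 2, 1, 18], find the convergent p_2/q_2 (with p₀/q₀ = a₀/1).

Using pₖ = aₖpₖ₋₁ + pₖ₋₂, qₖ = aₖqₖ₋₁ + qₖ₋₂ (with p₋₁=1, p₋₂=0, q₋₁=0, q₋₂=1):
  k=0: a=19, p=19, q=1
  k=1: a=2, p=39, q=2
  k=2: a=1, p=58, q=3

58/3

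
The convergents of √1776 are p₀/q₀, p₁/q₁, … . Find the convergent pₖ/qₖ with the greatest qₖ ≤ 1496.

24822/589

√1776 = [42; 7, 84, …] (period length 2).
Convergents:
  p_0/q_0 = 42/1
  p_1/q_1 = 295/7
  p_2/q_2 = 24822/589
  p_3/q_3 = 174049/4130
q_2 = 589 ≤ 1496 < 4130 = q_3, so the answer is 24822/589.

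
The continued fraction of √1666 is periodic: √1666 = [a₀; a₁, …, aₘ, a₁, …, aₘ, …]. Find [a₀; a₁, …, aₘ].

[40; 1, 4, 2, 4, 1, 80]

a₀ = ⌊√1666⌋ = 40.
With m₀=0, d₀=1 and mₖ₊₁ = dₖaₖ − mₖ, dₖ₊₁ = (n − mₖ₊₁²)/dₖ, aₖ₊₁ = ⌊(a₀+mₖ₊₁)/dₖ₊₁⌋:
  k=1: m=40, d=66, a=1
  k=2: m=26, d=15, a=4
  k=3: m=34, d=34, a=2
  k=4: m=34, d=15, a=4
  k=5: m=26, d=66, a=1
  k=6: m=40, d=1, a=80
d=1 and a=2a₀=80 at k=6, so the next step gives (m, d) = (40, 66) again — its k=1 value — and the period has length 6.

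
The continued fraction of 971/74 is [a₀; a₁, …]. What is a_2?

971 = 13·74 + 9   →  a_0 = 13
74 = 8·9 + 2   →  a_1 = 8
9 = 4·2 + 1   →  a_2 = 4

4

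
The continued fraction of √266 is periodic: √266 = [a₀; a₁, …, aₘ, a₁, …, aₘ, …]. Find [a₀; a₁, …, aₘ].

a₀ = ⌊√266⌋ = 16.

[16; 3, 4, 3, 32]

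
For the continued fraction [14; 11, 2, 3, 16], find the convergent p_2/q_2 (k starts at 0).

324/23

Using pₖ = aₖpₖ₋₁ + pₖ₋₂, qₖ = aₖqₖ₋₁ + qₖ₋₂ (with p₋₁=1, p₋₂=0, q₋₁=0, q₋₂=1):
  k=0: a=14, p=14, q=1
  k=1: a=11, p=155, q=11
  k=2: a=2, p=324, q=23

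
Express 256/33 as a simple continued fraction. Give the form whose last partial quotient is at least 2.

[7; 1, 3, 8]

256 = 7*33 + 25
33 = 1*25 + 8
25 = 3*8 + 1
8 = 8*1 + 0  (stop)
So 256/33 = [7; 1, 3, 8].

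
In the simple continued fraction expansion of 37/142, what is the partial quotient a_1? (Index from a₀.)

3

37 = 0·142 + 37   →  a_0 = 0
142 = 3·37 + 31   →  a_1 = 3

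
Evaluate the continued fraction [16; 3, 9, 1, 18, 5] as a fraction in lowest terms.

48331/2961

Using pₖ = aₖpₖ₋₁ + pₖ₋₂ and qₖ = aₖqₖ₋₁ + qₖ₋₂:
  k=0: a=16, p=16, q=1
  k=1: a=3, p=49, q=3
  k=2: a=9, p=457, q=28
  k=3: a=1, p=506, q=31
  k=4: a=18, p=9565, q=586
  k=5: a=5, p=48331, q=2961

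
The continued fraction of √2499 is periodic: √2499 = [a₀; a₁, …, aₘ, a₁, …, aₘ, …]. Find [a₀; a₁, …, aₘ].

[49; 1, 98]

a₀ = ⌊√2499⌋ = 49.
With m₀=0, d₀=1 and mₖ₊₁ = dₖaₖ − mₖ, dₖ₊₁ = (n − mₖ₊₁²)/dₖ, aₖ₊₁ = ⌊(a₀+mₖ₊₁)/dₖ₊₁⌋:
  k=1: m=49, d=98, a=1
  k=2: m=49, d=1, a=98
d=1 and a=2a₀=98 at k=2, so the next step gives (m, d) = (49, 98) again — its k=1 value — and the period has length 2.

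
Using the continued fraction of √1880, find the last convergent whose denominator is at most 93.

√1880 = [43; 2, 1, 3, 1, 2, 86, …] (period length 6).
Convergents:
  p_0/q_0 = 43/1
  p_1/q_1 = 87/2
  p_2/q_2 = 130/3
  p_3/q_3 = 477/11
  p_4/q_4 = 607/14
  p_5/q_5 = 1691/39
  p_6/q_6 = 146033/3368
q_5 = 39 ≤ 93 < 3368 = q_6, so the answer is 1691/39.

1691/39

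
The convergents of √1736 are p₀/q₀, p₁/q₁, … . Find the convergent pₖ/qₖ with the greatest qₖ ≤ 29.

√1736 = [41; 1, 1, 1, 82, …] (period length 4).
Convergents:
  p_0/q_0 = 41/1
  p_1/q_1 = 42/1
  p_2/q_2 = 83/2
  p_3/q_3 = 125/3
  p_4/q_4 = 10333/248
q_3 = 3 ≤ 29 < 248 = q_4, so the answer is 125/3.

125/3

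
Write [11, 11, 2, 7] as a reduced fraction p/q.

Using pₖ = aₖpₖ₋₁ + pₖ₋₂ and qₖ = aₖqₖ₋₁ + qₖ₋₂:
  k=0: a=11, p=11, q=1
  k=1: a=11, p=122, q=11
  k=2: a=2, p=255, q=23
  k=3: a=7, p=1907, q=172

1907/172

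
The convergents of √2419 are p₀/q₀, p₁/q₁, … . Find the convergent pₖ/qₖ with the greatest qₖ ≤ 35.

√2419 = [49; 5, 2, 5, 98, …] (period length 4).
Convergents:
  p_0/q_0 = 49/1
  p_1/q_1 = 246/5
  p_2/q_2 = 541/11
  p_3/q_3 = 2951/60
q_2 = 11 ≤ 35 < 60 = q_3, so the answer is 541/11.

541/11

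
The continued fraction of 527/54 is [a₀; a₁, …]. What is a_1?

1

527 = 9·54 + 41   →  a_0 = 9
54 = 1·41 + 13   →  a_1 = 1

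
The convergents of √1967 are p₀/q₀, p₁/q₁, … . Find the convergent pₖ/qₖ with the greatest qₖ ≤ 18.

√1967 = [44; 2, 1, 5, 1, 2, 88, …] (period length 6).
Convergents:
  p_0/q_0 = 44/1
  p_1/q_1 = 89/2
  p_2/q_2 = 133/3
  p_3/q_3 = 754/17
  p_4/q_4 = 887/20
q_3 = 17 ≤ 18 < 20 = q_4, so the answer is 754/17.

754/17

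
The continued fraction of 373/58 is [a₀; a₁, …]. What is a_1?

2

373 = 6·58 + 25   →  a_0 = 6
58 = 2·25 + 8   →  a_1 = 2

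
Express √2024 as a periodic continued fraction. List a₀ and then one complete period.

[44; 1, 88]

a₀ = ⌊√2024⌋ = 44.
With m₀=0, d₀=1 and mₖ₊₁ = dₖaₖ − mₖ, dₖ₊₁ = (n − mₖ₊₁²)/dₖ, aₖ₊₁ = ⌊(a₀+mₖ₊₁)/dₖ₊₁⌋:
  k=1: m=44, d=88, a=1
  k=2: m=44, d=1, a=88
d=1 and a=2a₀=88 at k=2, so the next step gives (m, d) = (44, 88) again — its k=1 value — and the period has length 2.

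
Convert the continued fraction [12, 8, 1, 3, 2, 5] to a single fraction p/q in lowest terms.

Fold from the inside: start with 5/1.
  2 + 1/5 = 11/5
  3 + 5/11 = 38/11
  1 + 11/38 = 49/38
  8 + 38/49 = 430/49
  12 + 49/430 = 5209/430

5209/430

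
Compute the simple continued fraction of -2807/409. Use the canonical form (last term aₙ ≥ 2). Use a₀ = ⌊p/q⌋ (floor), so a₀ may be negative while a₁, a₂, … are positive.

[-7; 7, 3, 3, 2, 2]

-2807 = -7·409 + 56
409 = 7·56 + 17
56 = 3·17 + 5
17 = 3·5 + 2
5 = 2·2 + 1
2 = 2·1 + 0  (stop)
So -2807/409 = [-7; 7, 3, 3, 2, 2].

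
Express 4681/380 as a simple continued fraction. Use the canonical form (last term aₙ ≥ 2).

[12; 3, 7, 8, 2]

4681 = 12×380 + 121
380 = 3×121 + 17
121 = 7×17 + 2
17 = 8×2 + 1
2 = 2×1 + 0  (stop)
So 4681/380 = [12; 3, 7, 8, 2].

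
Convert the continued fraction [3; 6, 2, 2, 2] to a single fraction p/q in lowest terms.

Fold from the inside: start with 2/1.
  2 + 1/2 = 5/2
  2 + 2/5 = 12/5
  6 + 5/12 = 77/12
  3 + 12/77 = 243/77

243/77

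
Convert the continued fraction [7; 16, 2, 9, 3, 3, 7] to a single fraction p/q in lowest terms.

166456/23575

Fold from the inside: start with 7/1.
  3 + 1/7 = 22/7
  3 + 7/22 = 73/22
  9 + 22/73 = 679/73
  2 + 73/679 = 1431/679
  16 + 679/1431 = 23575/1431
  7 + 1431/23575 = 166456/23575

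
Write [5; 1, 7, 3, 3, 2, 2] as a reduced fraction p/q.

Using pₖ = aₖpₖ₋₁ + pₖ₋₂ and qₖ = aₖqₖ₋₁ + qₖ₋₂:
  k=0: a=5, p=5, q=1
  k=1: a=1, p=6, q=1
  k=2: a=7, p=47, q=8
  k=3: a=3, p=147, q=25
  k=4: a=3, p=488, q=83
  k=5: a=2, p=1123, q=191
  k=6: a=2, p=2734, q=465

2734/465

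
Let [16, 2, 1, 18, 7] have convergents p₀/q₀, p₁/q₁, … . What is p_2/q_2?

Using pₖ = aₖpₖ₋₁ + pₖ₋₂, qₖ = aₖqₖ₋₁ + qₖ₋₂ (with p₋₁=1, p₋₂=0, q₋₁=0, q₋₂=1):
  k=0: a=16, p=16, q=1
  k=1: a=2, p=33, q=2
  k=2: a=1, p=49, q=3

49/3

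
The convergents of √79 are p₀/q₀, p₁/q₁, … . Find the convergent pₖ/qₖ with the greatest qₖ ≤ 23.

√79 = [8; 1, 7, 1, 16, …] (period length 4).
Convergents:
  p_0/q_0 = 8/1
  p_1/q_1 = 9/1
  p_2/q_2 = 71/8
  p_3/q_3 = 80/9
  p_4/q_4 = 1351/152
q_3 = 9 ≤ 23 < 152 = q_4, so the answer is 80/9.

80/9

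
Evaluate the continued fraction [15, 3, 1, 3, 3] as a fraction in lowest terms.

Fold from the inside: start with 3/1.
  3 + 1/3 = 10/3
  1 + 3/10 = 13/10
  3 + 10/13 = 49/13
  15 + 13/49 = 748/49

748/49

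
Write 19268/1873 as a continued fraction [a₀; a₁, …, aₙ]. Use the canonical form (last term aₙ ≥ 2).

[10; 3, 2, 12, 1, 19]

19268 = 10*1873 + 538
1873 = 3*538 + 259
538 = 2*259 + 20
259 = 12*20 + 19
20 = 1*19 + 1
19 = 19*1 + 0  (stop)
So 19268/1873 = [10; 3, 2, 12, 1, 19].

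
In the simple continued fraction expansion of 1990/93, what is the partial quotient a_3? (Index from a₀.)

1

1990 = 21·93 + 37   →  a_0 = 21
93 = 2·37 + 19   →  a_1 = 2
37 = 1·19 + 18   →  a_2 = 1
19 = 1·18 + 1   →  a_3 = 1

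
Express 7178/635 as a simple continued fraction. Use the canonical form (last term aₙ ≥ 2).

7178 = 11*635 + 193
635 = 3*193 + 56
193 = 3*56 + 25
56 = 2*25 + 6
25 = 4*6 + 1
6 = 6*1 + 0  (stop)
So 7178/635 = [11; 3, 3, 2, 4, 6].

[11; 3, 3, 2, 4, 6]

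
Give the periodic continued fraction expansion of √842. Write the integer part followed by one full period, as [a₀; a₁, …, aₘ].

[29; 58]

a₀ = ⌊√842⌋ = 29.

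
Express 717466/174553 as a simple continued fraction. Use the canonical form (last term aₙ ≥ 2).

[4; 9, 15, 5, 11, 3, 7]

717466 = 4×174553 + 19254
174553 = 9×19254 + 1267
19254 = 15×1267 + 249
1267 = 5×249 + 22
249 = 11×22 + 7
22 = 3×7 + 1
7 = 7×1 + 0  (stop)
So 717466/174553 = [4; 9, 15, 5, 11, 3, 7].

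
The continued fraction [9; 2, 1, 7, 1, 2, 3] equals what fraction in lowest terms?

Using pₖ = aₖpₖ₋₁ + pₖ₋₂ and qₖ = aₖqₖ₋₁ + qₖ₋₂:
  k=0: a=9, p=9, q=1
  k=1: a=2, p=19, q=2
  k=2: a=1, p=28, q=3
  k=3: a=7, p=215, q=23
  k=4: a=1, p=243, q=26
  k=5: a=2, p=701, q=75
  k=6: a=3, p=2346, q=251

2346/251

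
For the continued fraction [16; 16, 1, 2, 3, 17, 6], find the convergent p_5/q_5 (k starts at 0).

Using pₖ = aₖpₖ₋₁ + pₖ₋₂, qₖ = aₖqₖ₋₁ + qₖ₋₂ (with p₋₁=1, p₋₂=0, q₋₁=0, q₋₂=1):
  k=0: a=16, p=16, q=1
  k=1: a=16, p=257, q=16
  k=2: a=1, p=273, q=17
  k=3: a=2, p=803, q=50
  k=4: a=3, p=2682, q=167
  k=5: a=17, p=46397, q=2889

46397/2889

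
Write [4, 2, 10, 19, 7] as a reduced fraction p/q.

Fold from the inside: start with 7/1.
  19 + 1/7 = 134/7
  10 + 7/134 = 1347/134
  2 + 134/1347 = 2828/1347
  4 + 1347/2828 = 12659/2828

12659/2828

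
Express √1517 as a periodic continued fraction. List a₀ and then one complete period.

[38; 1, 18, 2, 18, 1, 76]

a₀ = ⌊√1517⌋ = 38.
With m₀=0, d₀=1 and mₖ₊₁ = dₖaₖ − mₖ, dₖ₊₁ = (n − mₖ₊₁²)/dₖ, aₖ₊₁ = ⌊(a₀+mₖ₊₁)/dₖ₊₁⌋:
  k=1: m=38, d=73, a=1
  k=2: m=35, d=4, a=18
  k=3: m=37, d=37, a=2
  k=4: m=37, d=4, a=18
  k=5: m=35, d=73, a=1
  k=6: m=38, d=1, a=76
d=1 and a=2a₀=76 at k=6, so the next step gives (m, d) = (38, 73) again — its k=1 value — and the period has length 6.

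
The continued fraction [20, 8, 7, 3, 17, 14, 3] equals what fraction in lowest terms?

2693189/133837

Fold from the inside: start with 3/1.
  14 + 1/3 = 43/3
  17 + 3/43 = 734/43
  3 + 43/734 = 2245/734
  7 + 734/2245 = 16449/2245
  8 + 2245/16449 = 133837/16449
  20 + 16449/133837 = 2693189/133837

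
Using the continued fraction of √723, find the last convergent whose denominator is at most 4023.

√723 = [26; 1, 7, 1, 52, …] (period length 4).
Convergents:
  p_0/q_0 = 26/1
  p_1/q_1 = 27/1
  p_2/q_2 = 215/8
  p_3/q_3 = 242/9
  p_4/q_4 = 12799/476
  p_5/q_5 = 13041/485
  p_6/q_6 = 104086/3871
  p_7/q_7 = 117127/4356
q_6 = 3871 ≤ 4023 < 4356 = q_7, so the answer is 104086/3871.

104086/3871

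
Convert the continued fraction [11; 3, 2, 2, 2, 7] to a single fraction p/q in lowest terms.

Fold from the inside: start with 7/1.
  2 + 1/7 = 15/7
  2 + 7/15 = 37/15
  2 + 15/37 = 89/37
  3 + 37/89 = 304/89
  11 + 89/304 = 3433/304

3433/304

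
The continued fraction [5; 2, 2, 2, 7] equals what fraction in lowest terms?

482/89

Fold from the inside: start with 7/1.
  2 + 1/7 = 15/7
  2 + 7/15 = 37/15
  2 + 15/37 = 89/37
  5 + 37/89 = 482/89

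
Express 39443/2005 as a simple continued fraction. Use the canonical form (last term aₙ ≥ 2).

39443 = 19·2005 + 1348
2005 = 1·1348 + 657
1348 = 2·657 + 34
657 = 19·34 + 11
34 = 3·11 + 1
11 = 11·1 + 0  (stop)
So 39443/2005 = [19; 1, 2, 19, 3, 11].

[19; 1, 2, 19, 3, 11]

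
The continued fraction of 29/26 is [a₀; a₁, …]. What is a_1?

8

29 = 1·26 + 3   →  a_0 = 1
26 = 8·3 + 2   →  a_1 = 8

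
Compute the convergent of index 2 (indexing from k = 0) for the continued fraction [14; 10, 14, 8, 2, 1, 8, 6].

Using pₖ = aₖpₖ₋₁ + pₖ₋₂, qₖ = aₖqₖ₋₁ + qₖ₋₂ (with p₋₁=1, p₋₂=0, q₋₁=0, q₋₂=1):
  k=0: a=14, p=14, q=1
  k=1: a=10, p=141, q=10
  k=2: a=14, p=1988, q=141

1988/141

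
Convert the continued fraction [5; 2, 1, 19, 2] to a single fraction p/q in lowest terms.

Fold from the inside: start with 2/1.
  19 + 1/2 = 39/2
  1 + 2/39 = 41/39
  2 + 39/41 = 121/41
  5 + 41/121 = 646/121

646/121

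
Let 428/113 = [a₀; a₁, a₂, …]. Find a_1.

428 = 3·113 + 89   →  a_0 = 3
113 = 1·89 + 24   →  a_1 = 1

1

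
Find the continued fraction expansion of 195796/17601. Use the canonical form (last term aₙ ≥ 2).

195796 = 11·17601 + 2185
17601 = 8·2185 + 121
2185 = 18·121 + 7
121 = 17·7 + 2
7 = 3·2 + 1
2 = 2·1 + 0  (stop)
So 195796/17601 = [11; 8, 18, 17, 3, 2].

[11; 8, 18, 17, 3, 2]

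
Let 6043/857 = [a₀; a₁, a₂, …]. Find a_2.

6043 = 7·857 + 44   →  a_0 = 7
857 = 19·44 + 21   →  a_1 = 19
44 = 2·21 + 2   →  a_2 = 2

2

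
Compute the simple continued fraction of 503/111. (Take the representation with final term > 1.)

[4; 1, 1, 7, 2, 3]

503 = 4·111 + 59
111 = 1·59 + 52
59 = 1·52 + 7
52 = 7·7 + 3
7 = 2·3 + 1
3 = 3·1 + 0  (stop)
So 503/111 = [4; 1, 1, 7, 2, 3].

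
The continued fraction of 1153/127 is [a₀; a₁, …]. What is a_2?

1

1153 = 9·127 + 10   →  a_0 = 9
127 = 12·10 + 7   →  a_1 = 12
10 = 1·7 + 3   →  a_2 = 1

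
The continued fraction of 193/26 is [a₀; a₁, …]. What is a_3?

1

193 = 7·26 + 11   →  a_0 = 7
26 = 2·11 + 4   →  a_1 = 2
11 = 2·4 + 3   →  a_2 = 2
4 = 1·3 + 1   →  a_3 = 1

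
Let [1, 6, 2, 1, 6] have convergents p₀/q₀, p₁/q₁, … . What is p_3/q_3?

22/19

Using pₖ = aₖpₖ₋₁ + pₖ₋₂, qₖ = aₖqₖ₋₁ + qₖ₋₂ (with p₋₁=1, p₋₂=0, q₋₁=0, q₋₂=1):
  k=0: a=1, p=1, q=1
  k=1: a=6, p=7, q=6
  k=2: a=2, p=15, q=13
  k=3: a=1, p=22, q=19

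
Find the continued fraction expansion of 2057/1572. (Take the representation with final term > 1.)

[1; 3, 4, 6, 1, 7, 2]

2057 = 1·1572 + 485
1572 = 3·485 + 117
485 = 4·117 + 17
117 = 6·17 + 15
17 = 1·15 + 2
15 = 7·2 + 1
2 = 2·1 + 0  (stop)
So 2057/1572 = [1; 3, 4, 6, 1, 7, 2].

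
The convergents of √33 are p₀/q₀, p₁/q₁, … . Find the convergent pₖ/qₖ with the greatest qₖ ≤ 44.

247/43

√33 = [5; 1, 2, 1, 10, …] (period length 4).
Convergents:
  p_0/q_0 = 5/1
  p_1/q_1 = 6/1
  p_2/q_2 = 17/3
  p_3/q_3 = 23/4
  p_4/q_4 = 247/43
  p_5/q_5 = 270/47
q_4 = 43 ≤ 44 < 47 = q_5, so the answer is 247/43.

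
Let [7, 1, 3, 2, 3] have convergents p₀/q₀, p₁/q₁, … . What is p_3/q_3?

Using pₖ = aₖpₖ₋₁ + pₖ₋₂, qₖ = aₖqₖ₋₁ + qₖ₋₂ (with p₋₁=1, p₋₂=0, q₋₁=0, q₋₂=1):
  k=0: a=7, p=7, q=1
  k=1: a=1, p=8, q=1
  k=2: a=3, p=31, q=4
  k=3: a=2, p=70, q=9

70/9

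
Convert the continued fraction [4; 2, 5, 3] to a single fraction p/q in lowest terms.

Fold from the inside: start with 3/1.
  5 + 1/3 = 16/3
  2 + 3/16 = 35/16
  4 + 16/35 = 156/35

156/35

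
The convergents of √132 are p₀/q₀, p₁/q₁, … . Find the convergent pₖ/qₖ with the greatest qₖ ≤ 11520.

√132 = [11; 2, 22, …] (period length 2).
Convergents:
  p_0/q_0 = 11/1
  p_1/q_1 = 23/2
  p_2/q_2 = 517/45
  p_3/q_3 = 1057/92
  p_4/q_4 = 23771/2069
  p_5/q_5 = 48599/4230
  p_6/q_6 = 1092949/95129
q_5 = 4230 ≤ 11520 < 95129 = q_6, so the answer is 48599/4230.

48599/4230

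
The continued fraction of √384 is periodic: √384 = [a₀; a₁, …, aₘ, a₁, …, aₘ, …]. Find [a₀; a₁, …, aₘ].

[19; 1, 1, 2, 9, 2, 1, 1, 38]

a₀ = ⌊√384⌋ = 19.
With m₀=0, d₀=1 and mₖ₊₁ = dₖaₖ − mₖ, dₖ₊₁ = (n − mₖ₊₁²)/dₖ, aₖ₊₁ = ⌊(a₀+mₖ₊₁)/dₖ₊₁⌋:
  k=1: m=19, d=23, a=1
  k=2: m=4, d=16, a=1
  k=3: m=12, d=15, a=2
  k=4: m=18, d=4, a=9
  k=5: m=18, d=15, a=2
  k=6: m=12, d=16, a=1
  k=7: m=4, d=23, a=1
  k=8: m=19, d=1, a=38
d=1 and a=2a₀=38 at k=8, so the next step gives (m, d) = (19, 23) again — its k=1 value — and the period has length 8.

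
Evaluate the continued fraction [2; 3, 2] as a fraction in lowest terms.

16/7

Using pₖ = aₖpₖ₋₁ + pₖ₋₂ and qₖ = aₖqₖ₋₁ + qₖ₋₂:
  k=0: a=2, p=2, q=1
  k=1: a=3, p=7, q=3
  k=2: a=2, p=16, q=7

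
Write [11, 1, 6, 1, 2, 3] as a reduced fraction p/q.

Using pₖ = aₖpₖ₋₁ + pₖ₋₂ and qₖ = aₖqₖ₋₁ + qₖ₋₂:
  k=0: a=11, p=11, q=1
  k=1: a=1, p=12, q=1
  k=2: a=6, p=83, q=7
  k=3: a=1, p=95, q=8
  k=4: a=2, p=273, q=23
  k=5: a=3, p=914, q=77

914/77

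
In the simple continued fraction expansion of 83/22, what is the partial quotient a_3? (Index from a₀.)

2

83 = 3·22 + 17   →  a_0 = 3
22 = 1·17 + 5   →  a_1 = 1
17 = 3·5 + 2   →  a_2 = 3
5 = 2·2 + 1   →  a_3 = 2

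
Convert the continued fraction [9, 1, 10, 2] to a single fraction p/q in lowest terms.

Fold from the inside: start with 2/1.
  10 + 1/2 = 21/2
  1 + 2/21 = 23/21
  9 + 21/23 = 228/23

228/23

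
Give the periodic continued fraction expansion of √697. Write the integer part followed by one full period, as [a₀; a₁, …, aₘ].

a₀ = ⌊√697⌋ = 26.

[26; 2, 2, 52]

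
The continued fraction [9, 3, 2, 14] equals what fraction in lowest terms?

938/101

Using pₖ = aₖpₖ₋₁ + pₖ₋₂ and qₖ = aₖqₖ₋₁ + qₖ₋₂:
  k=0: a=9, p=9, q=1
  k=1: a=3, p=28, q=3
  k=2: a=2, p=65, q=7
  k=3: a=14, p=938, q=101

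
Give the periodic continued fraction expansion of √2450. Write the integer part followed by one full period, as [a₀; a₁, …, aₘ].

[49; 2, 98]

a₀ = ⌊√2450⌋ = 49.
With m₀=0, d₀=1 and mₖ₊₁ = dₖaₖ − mₖ, dₖ₊₁ = (n − mₖ₊₁²)/dₖ, aₖ₊₁ = ⌊(a₀+mₖ₊₁)/dₖ₊₁⌋:
  k=1: m=49, d=49, a=2
  k=2: m=49, d=1, a=98
d=1 and a=2a₀=98 at k=2, so the next step gives (m, d) = (49, 49) again — its k=1 value — and the period has length 2.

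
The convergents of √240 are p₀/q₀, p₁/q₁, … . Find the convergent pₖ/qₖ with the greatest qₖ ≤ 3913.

58575/3781

√240 = [15; 2, 30, …] (period length 2).
Convergents:
  p_0/q_0 = 15/1
  p_1/q_1 = 31/2
  p_2/q_2 = 945/61
  p_3/q_3 = 1921/124
  p_4/q_4 = 58575/3781
  p_5/q_5 = 119071/7686
q_4 = 3781 ≤ 3913 < 7686 = q_5, so the answer is 58575/3781.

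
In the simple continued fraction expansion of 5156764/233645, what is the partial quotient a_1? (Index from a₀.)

5156764 = 22·233645 + 16574   →  a_0 = 22
233645 = 14·16574 + 1609   →  a_1 = 14

14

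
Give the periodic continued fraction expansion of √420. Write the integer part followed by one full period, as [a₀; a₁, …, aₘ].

a₀ = ⌊√420⌋ = 20.
With m₀=0, d₀=1 and mₖ₊₁ = dₖaₖ − mₖ, dₖ₊₁ = (n − mₖ₊₁²)/dₖ, aₖ₊₁ = ⌊(a₀+mₖ₊₁)/dₖ₊₁⌋:
  k=1: m=20, d=20, a=2
  k=2: m=20, d=1, a=40
d=1 and a=2a₀=40 at k=2, so the next step gives (m, d) = (20, 20) again — its k=1 value — and the period has length 2.

[20; 2, 40]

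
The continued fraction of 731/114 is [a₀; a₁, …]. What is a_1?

731 = 6·114 + 47   →  a_0 = 6
114 = 2·47 + 20   →  a_1 = 2

2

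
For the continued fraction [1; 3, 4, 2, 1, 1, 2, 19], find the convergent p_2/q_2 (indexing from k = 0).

Using pₖ = aₖpₖ₋₁ + pₖ₋₂, qₖ = aₖqₖ₋₁ + qₖ₋₂ (with p₋₁=1, p₋₂=0, q₋₁=0, q₋₂=1):
  k=0: a=1, p=1, q=1
  k=1: a=3, p=4, q=3
  k=2: a=4, p=17, q=13

17/13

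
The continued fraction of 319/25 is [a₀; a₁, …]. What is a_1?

319 = 12·25 + 19   →  a_0 = 12
25 = 1·19 + 6   →  a_1 = 1

1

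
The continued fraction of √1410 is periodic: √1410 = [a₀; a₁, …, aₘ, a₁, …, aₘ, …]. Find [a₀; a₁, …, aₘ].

a₀ = ⌊√1410⌋ = 37.
With m₀=0, d₀=1 and mₖ₊₁ = dₖaₖ − mₖ, dₖ₊₁ = (n − mₖ₊₁²)/dₖ, aₖ₊₁ = ⌊(a₀+mₖ₊₁)/dₖ₊₁⌋:
  k=1: m=37, d=41, a=1
  k=2: m=4, d=34, a=1
  k=3: m=30, d=15, a=4
  k=4: m=30, d=34, a=1
  k=5: m=4, d=41, a=1
  k=6: m=37, d=1, a=74
d=1 and a=2a₀=74 at k=6, so the next step gives (m, d) = (37, 41) again — its k=1 value — and the period has length 6.

[37; 1, 1, 4, 1, 1, 74]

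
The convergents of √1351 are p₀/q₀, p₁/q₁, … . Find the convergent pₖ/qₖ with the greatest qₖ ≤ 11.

√1351 = [36; 1, 3, 10, 3, 1, 72, …] (period length 6).
Convergents:
  p_0/q_0 = 36/1
  p_1/q_1 = 37/1
  p_2/q_2 = 147/4
  p_3/q_3 = 1507/41
q_2 = 4 ≤ 11 < 41 = q_3, so the answer is 147/4.

147/4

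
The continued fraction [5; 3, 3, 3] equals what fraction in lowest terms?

175/33

Using pₖ = aₖpₖ₋₁ + pₖ₋₂ and qₖ = aₖqₖ₋₁ + qₖ₋₂:
  k=0: a=5, p=5, q=1
  k=1: a=3, p=16, q=3
  k=2: a=3, p=53, q=10
  k=3: a=3, p=175, q=33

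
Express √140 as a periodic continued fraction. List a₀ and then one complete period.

[11; 1, 4, 1, 22]

a₀ = ⌊√140⌋ = 11.
With m₀=0, d₀=1 and mₖ₊₁ = dₖaₖ − mₖ, dₖ₊₁ = (n − mₖ₊₁²)/dₖ, aₖ₊₁ = ⌊(a₀+mₖ₊₁)/dₖ₊₁⌋:
  k=1: m=11, d=19, a=1
  k=2: m=8, d=4, a=4
  k=3: m=8, d=19, a=1
  k=4: m=11, d=1, a=22
d=1 and a=2a₀=22 at k=4, so the next step gives (m, d) = (11, 19) again — its k=1 value — and the period has length 4.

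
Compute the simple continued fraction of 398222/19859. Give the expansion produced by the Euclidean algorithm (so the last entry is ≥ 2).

[20; 19, 17, 12, 5]

398222 = 20*19859 + 1042
19859 = 19*1042 + 61
1042 = 17*61 + 5
61 = 12*5 + 1
5 = 5*1 + 0  (stop)
So 398222/19859 = [20; 19, 17, 12, 5].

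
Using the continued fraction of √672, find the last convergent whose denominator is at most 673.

√672 = [25; 1, 11, 1, 50, …] (period length 4).
Convergents:
  p_0/q_0 = 25/1
  p_1/q_1 = 26/1
  p_2/q_2 = 311/12
  p_3/q_3 = 337/13
  p_4/q_4 = 17161/662
  p_5/q_5 = 17498/675
q_4 = 662 ≤ 673 < 675 = q_5, so the answer is 17161/662.

17161/662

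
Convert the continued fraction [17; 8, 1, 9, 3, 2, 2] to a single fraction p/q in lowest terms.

26661/1558

Fold from the inside: start with 2/1.
  2 + 1/2 = 5/2
  3 + 2/5 = 17/5
  9 + 5/17 = 158/17
  1 + 17/158 = 175/158
  8 + 158/175 = 1558/175
  17 + 175/1558 = 26661/1558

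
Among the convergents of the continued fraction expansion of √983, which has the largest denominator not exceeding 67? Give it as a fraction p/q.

√983 = [31; 2, 1, 5, 31, 5, 1, 2, 62, …] (period length 8).
Convergents:
  p_0/q_0 = 31/1
  p_1/q_1 = 63/2
  p_2/q_2 = 94/3
  p_3/q_3 = 533/17
  p_4/q_4 = 16617/530
q_3 = 17 ≤ 67 < 530 = q_4, so the answer is 533/17.

533/17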